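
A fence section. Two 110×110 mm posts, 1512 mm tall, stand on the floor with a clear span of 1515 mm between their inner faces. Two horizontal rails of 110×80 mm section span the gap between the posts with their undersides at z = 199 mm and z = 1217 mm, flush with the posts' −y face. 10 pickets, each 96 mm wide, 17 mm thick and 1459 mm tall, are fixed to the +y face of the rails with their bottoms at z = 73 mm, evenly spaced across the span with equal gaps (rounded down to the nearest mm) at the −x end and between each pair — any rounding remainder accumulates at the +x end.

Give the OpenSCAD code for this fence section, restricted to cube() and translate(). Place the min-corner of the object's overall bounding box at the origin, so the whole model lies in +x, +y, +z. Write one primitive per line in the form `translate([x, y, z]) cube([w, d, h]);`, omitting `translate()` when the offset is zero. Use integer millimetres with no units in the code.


cube([110, 110, 1512]);
translate([1625, 0, 0]) cube([110, 110, 1512]);
translate([110, 0, 199]) cube([1515, 110, 80]);
translate([110, 0, 1217]) cube([1515, 110, 80]);
translate([160, 110, 73]) cube([96, 17, 1459]);
translate([306, 110, 73]) cube([96, 17, 1459]);
translate([452, 110, 73]) cube([96, 17, 1459]);
translate([598, 110, 73]) cube([96, 17, 1459]);
translate([744, 110, 73]) cube([96, 17, 1459]);
translate([890, 110, 73]) cube([96, 17, 1459]);
translate([1036, 110, 73]) cube([96, 17, 1459]);
translate([1182, 110, 73]) cube([96, 17, 1459]);
translate([1328, 110, 73]) cube([96, 17, 1459]);
translate([1474, 110, 73]) cube([96, 17, 1459]);


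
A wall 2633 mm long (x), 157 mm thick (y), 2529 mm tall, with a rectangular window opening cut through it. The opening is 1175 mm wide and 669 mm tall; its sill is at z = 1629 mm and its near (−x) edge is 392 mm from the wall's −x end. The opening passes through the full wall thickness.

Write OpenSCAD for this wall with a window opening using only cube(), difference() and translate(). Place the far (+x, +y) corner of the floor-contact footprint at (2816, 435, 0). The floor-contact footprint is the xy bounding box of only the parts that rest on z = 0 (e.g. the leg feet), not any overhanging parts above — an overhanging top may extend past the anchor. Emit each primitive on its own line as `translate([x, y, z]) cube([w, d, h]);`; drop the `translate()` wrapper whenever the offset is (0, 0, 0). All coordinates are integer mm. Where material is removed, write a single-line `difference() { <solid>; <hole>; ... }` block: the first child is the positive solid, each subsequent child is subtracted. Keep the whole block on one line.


difference() { translate([183, 278, 0]) cube([2633, 157, 2529]); translate([575, 278, 1629]) cube([1175, 157, 669]); }


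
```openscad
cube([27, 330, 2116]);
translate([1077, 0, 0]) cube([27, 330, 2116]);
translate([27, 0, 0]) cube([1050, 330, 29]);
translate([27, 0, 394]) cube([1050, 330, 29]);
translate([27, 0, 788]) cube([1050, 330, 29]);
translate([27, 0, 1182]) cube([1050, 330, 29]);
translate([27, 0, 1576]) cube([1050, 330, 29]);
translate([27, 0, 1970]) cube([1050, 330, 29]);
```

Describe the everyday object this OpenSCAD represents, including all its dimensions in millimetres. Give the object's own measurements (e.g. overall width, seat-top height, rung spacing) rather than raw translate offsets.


An open bookshelf. Two side panels, each 27 mm thick, 330 mm deep and 2116 mm tall, stand 1104 mm apart (outside-to-outside). Between them sit 6 shelves, each 29 mm thick and 330 mm deep, spanning the full gap between the sides. The bottom shelf rests on the floor (its underside at z = 0) and the clear gap between one shelf's top and the next shelf's underside is 365 mm.


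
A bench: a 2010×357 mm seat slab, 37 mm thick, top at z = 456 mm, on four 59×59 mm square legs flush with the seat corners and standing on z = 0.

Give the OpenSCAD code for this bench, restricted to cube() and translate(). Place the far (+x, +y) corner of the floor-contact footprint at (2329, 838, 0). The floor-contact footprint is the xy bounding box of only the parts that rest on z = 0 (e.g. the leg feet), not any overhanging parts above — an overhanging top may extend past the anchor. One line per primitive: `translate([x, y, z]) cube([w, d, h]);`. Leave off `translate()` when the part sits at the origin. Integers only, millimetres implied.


translate([319, 481, 419]) cube([2010, 357, 37]);
translate([319, 481, 0]) cube([59, 59, 419]);
translate([319, 779, 0]) cube([59, 59, 419]);
translate([2270, 481, 0]) cube([59, 59, 419]);
translate([2270, 779, 0]) cube([59, 59, 419]);


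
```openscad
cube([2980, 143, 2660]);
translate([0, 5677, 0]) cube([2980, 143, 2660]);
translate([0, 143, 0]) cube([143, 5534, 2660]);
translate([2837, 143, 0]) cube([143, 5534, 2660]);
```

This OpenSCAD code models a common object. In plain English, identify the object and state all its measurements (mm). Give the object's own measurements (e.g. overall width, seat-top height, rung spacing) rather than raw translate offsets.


The wall frame of a small rectangular building: four walls, each 2660 mm tall and 143 mm thick, enclosing a footprint 2980 mm (x) by 5820 mm (y) outside-to-outside, with no floor or roof. The front and back walls (the −y and +y sides) span the full width; the two side walls fit between them.


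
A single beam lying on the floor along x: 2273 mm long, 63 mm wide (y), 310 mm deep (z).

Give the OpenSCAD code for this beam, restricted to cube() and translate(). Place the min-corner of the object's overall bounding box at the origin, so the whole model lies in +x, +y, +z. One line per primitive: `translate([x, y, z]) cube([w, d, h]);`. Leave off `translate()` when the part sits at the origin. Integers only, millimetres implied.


cube([2273, 63, 310]);


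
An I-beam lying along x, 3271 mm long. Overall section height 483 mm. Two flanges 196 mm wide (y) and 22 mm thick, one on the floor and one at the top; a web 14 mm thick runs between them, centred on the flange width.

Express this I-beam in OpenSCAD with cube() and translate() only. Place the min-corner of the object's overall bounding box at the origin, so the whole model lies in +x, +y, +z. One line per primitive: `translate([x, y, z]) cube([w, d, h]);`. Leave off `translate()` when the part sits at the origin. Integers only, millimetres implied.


cube([3271, 196, 22]);
translate([0, 91, 22]) cube([3271, 14, 439]);
translate([0, 0, 461]) cube([3271, 196, 22]);


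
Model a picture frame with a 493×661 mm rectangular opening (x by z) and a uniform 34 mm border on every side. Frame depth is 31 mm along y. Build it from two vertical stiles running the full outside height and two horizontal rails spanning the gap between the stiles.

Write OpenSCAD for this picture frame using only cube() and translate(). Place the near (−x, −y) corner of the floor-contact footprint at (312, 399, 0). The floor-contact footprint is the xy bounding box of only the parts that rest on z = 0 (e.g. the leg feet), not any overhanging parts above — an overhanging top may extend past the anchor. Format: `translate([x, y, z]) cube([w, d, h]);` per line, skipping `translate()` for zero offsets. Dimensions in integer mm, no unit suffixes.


translate([312, 399, 0]) cube([34, 31, 729]);
translate([839, 399, 0]) cube([34, 31, 729]);
translate([346, 399, 0]) cube([493, 31, 34]);
translate([346, 399, 695]) cube([493, 31, 34]);


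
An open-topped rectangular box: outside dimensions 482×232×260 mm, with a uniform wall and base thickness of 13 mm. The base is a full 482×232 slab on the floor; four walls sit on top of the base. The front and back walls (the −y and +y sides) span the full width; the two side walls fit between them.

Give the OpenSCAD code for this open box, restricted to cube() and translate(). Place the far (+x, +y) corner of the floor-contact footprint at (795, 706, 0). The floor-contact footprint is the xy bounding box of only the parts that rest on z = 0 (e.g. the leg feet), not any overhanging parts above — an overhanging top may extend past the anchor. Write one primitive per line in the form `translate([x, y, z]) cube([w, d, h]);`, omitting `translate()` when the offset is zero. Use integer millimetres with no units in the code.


translate([313, 474, 0]) cube([482, 232, 13]);
translate([313, 474, 13]) cube([482, 13, 247]);
translate([313, 693, 13]) cube([482, 13, 247]);
translate([313, 487, 13]) cube([13, 206, 247]);
translate([782, 487, 13]) cube([13, 206, 247]);


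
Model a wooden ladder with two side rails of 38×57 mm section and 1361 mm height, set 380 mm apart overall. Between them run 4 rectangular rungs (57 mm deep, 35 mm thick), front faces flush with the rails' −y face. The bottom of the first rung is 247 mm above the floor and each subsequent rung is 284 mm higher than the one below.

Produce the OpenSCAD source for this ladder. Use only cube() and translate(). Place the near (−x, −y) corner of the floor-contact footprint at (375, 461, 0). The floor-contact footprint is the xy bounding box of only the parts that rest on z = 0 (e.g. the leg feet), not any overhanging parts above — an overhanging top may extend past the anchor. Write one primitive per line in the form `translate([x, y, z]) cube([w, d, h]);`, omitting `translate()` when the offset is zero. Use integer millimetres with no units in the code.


translate([375, 461, 0]) cube([38, 57, 1361]);
translate([717, 461, 0]) cube([38, 57, 1361]);
translate([413, 461, 247]) cube([304, 57, 35]);
translate([413, 461, 531]) cube([304, 57, 35]);
translate([413, 461, 815]) cube([304, 57, 35]);
translate([413, 461, 1099]) cube([304, 57, 35]);


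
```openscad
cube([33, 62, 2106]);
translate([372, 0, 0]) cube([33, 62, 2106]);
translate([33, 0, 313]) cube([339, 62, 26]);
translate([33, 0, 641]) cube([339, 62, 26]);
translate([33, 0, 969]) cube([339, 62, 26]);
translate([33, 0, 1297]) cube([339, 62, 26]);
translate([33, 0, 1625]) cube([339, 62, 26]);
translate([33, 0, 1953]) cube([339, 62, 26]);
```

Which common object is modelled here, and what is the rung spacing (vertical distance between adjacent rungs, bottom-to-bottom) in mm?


A ladder. The rung spacing is 328 mm.

Two tall 33×62 posts with 6 short bars between them — a ladder. Adjacent rungs sit at z = 313 and z = 641, so the spacing is 641 − 313 = 328 mm.


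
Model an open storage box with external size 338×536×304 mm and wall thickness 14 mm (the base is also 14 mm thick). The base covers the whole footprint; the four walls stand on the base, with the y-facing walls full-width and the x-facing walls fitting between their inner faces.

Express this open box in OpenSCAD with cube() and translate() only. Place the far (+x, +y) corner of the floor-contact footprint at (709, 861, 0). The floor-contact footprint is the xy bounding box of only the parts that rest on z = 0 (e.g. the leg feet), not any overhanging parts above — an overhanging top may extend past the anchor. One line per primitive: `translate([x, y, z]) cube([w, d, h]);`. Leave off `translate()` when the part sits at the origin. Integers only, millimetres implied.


translate([371, 325, 0]) cube([338, 536, 14]);
translate([371, 325, 14]) cube([338, 14, 290]);
translate([371, 847, 14]) cube([338, 14, 290]);
translate([371, 339, 14]) cube([14, 508, 290]);
translate([695, 339, 14]) cube([14, 508, 290]);


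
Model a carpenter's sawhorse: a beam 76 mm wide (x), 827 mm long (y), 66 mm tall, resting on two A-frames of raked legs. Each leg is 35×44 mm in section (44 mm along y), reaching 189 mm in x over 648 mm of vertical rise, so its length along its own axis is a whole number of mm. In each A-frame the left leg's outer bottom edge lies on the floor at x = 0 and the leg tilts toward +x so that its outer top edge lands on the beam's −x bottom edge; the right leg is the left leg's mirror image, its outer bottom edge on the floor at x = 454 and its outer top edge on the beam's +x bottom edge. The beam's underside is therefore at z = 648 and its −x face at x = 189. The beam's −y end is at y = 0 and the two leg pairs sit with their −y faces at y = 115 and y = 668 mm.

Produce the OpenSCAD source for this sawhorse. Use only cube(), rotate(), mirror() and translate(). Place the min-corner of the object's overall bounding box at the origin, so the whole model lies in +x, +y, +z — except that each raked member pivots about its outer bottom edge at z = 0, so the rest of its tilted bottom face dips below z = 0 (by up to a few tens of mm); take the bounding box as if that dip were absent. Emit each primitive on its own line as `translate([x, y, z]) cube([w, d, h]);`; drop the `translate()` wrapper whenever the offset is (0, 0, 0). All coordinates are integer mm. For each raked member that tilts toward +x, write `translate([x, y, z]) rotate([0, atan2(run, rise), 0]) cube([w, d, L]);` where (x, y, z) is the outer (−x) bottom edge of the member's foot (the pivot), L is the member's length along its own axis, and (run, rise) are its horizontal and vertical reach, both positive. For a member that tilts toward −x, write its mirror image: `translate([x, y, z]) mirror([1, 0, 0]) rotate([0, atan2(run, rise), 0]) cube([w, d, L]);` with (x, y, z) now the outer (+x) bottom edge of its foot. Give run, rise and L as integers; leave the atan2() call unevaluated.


translate([189, 0, 648]) cube([76, 827, 66]);
translate([0, 115, 0]) rotate([0, atan2(189, 648), 0]) cube([35, 44, 675]);
translate([454, 115, 0]) mirror([1, 0, 0]) rotate([0, atan2(189, 648), 0]) cube([35, 44, 675]);
translate([0, 668, 0]) rotate([0, atan2(189, 648), 0]) cube([35, 44, 675]);
translate([454, 668, 0]) mirror([1, 0, 0]) rotate([0, atan2(189, 648), 0]) cube([35, 44, 675]);


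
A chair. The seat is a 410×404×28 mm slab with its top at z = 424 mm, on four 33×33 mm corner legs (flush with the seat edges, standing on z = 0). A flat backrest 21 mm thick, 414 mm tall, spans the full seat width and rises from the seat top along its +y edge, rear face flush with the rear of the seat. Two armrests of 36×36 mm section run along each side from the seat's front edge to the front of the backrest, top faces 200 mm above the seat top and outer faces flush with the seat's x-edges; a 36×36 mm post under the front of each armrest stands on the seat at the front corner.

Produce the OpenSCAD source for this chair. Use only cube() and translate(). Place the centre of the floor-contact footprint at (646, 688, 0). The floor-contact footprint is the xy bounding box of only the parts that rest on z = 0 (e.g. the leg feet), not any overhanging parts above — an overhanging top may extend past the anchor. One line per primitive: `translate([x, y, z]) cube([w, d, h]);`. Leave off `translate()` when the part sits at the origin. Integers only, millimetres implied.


// leg_h = 424 - 28 = 396
// arm post h = 200 - 36 = 164
translate([441, 486, 396]) cube([410, 404, 28]);
translate([441, 486, 0]) cube([33, 33, 396]);
translate([818, 486, 0]) cube([33, 33, 396]);
translate([441, 857, 0]) cube([33, 33, 396]);
translate([818, 857, 0]) cube([33, 33, 396]);
translate([441, 869, 424]) cube([410, 21, 414]);
translate([441, 486, 588]) cube([36, 383, 36]);
translate([815, 486, 588]) cube([36, 383, 36]);
translate([441, 486, 424]) cube([36, 36, 164]);
translate([815, 486, 424]) cube([36, 36, 164]);


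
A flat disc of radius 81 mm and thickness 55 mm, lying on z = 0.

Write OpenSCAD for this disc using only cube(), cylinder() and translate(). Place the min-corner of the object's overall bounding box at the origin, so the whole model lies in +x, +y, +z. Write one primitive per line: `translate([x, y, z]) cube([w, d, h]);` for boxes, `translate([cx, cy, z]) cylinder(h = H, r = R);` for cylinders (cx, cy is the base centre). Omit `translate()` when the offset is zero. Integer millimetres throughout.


translate([81, 81, 0]) cylinder(h = 55, r = 81);


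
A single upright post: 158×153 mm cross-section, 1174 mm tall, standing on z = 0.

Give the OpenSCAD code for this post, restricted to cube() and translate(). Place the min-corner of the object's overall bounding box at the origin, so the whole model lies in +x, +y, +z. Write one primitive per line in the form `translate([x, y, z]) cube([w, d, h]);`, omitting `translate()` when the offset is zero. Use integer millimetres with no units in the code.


cube([158, 153, 1174]);


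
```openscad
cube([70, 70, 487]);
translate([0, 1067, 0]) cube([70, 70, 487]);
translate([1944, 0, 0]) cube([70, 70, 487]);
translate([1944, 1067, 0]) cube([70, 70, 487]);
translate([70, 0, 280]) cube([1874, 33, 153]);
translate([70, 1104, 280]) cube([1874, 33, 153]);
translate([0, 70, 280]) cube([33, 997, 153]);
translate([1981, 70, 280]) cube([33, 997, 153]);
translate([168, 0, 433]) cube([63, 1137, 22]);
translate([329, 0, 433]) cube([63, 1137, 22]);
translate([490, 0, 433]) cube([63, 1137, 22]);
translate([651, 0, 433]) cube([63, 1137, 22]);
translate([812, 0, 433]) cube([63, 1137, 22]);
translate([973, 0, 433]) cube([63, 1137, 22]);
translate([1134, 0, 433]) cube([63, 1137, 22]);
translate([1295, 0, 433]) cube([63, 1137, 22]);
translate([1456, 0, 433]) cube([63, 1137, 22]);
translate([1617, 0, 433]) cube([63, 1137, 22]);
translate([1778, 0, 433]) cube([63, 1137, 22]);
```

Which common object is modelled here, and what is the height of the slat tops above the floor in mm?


A bed frame. The slat-top height is 455 mm.

Four posts, four rails, and a row of slats — a bed frame. Slats sit on the rails at z = 280 + 153 = 433; with slat thickness 22, the top is 455 mm.


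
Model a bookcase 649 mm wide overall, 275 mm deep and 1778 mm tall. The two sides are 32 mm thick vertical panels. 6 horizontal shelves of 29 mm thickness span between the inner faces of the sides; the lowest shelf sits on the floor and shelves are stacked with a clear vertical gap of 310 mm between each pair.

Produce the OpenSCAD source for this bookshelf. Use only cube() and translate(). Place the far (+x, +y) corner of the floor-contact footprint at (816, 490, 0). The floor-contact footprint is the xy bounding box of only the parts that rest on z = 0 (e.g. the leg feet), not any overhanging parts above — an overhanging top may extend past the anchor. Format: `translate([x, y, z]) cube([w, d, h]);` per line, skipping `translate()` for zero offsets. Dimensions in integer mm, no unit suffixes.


translate([167, 215, 0]) cube([32, 275, 1778]);
translate([784, 215, 0]) cube([32, 275, 1778]);
translate([199, 215, 0]) cube([585, 275, 29]);
translate([199, 215, 339]) cube([585, 275, 29]);
translate([199, 215, 678]) cube([585, 275, 29]);
translate([199, 215, 1017]) cube([585, 275, 29]);
translate([199, 215, 1356]) cube([585, 275, 29]);
translate([199, 215, 1695]) cube([585, 275, 29]);


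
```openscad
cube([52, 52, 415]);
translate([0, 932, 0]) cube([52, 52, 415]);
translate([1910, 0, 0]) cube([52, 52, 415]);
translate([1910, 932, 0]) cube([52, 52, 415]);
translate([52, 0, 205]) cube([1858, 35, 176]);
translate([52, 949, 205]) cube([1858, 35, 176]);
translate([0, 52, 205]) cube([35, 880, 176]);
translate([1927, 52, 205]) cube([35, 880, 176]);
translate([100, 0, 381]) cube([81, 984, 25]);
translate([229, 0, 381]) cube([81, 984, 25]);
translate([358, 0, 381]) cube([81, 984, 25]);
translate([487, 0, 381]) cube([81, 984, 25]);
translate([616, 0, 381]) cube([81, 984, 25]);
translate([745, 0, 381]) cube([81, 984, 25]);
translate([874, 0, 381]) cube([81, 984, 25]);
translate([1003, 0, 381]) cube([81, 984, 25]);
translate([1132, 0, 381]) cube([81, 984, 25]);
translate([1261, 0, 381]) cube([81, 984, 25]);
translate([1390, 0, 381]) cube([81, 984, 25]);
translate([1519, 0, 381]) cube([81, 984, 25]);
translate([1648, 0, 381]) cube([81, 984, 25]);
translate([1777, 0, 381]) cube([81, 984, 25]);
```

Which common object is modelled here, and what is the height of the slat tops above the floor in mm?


A bed frame. The slat-top height is 406 mm.

Four posts, four rails, and a row of slats — a bed frame. Slats sit on the rails at z = 205 + 176 = 381; with slat thickness 25, the top is 406 mm.


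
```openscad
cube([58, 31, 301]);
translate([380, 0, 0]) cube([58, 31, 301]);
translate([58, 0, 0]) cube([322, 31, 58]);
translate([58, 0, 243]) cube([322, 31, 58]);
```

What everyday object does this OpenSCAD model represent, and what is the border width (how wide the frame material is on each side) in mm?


A picture frame. The border width is 58 mm.

Four thin pieces enclosing a rectangular opening — a picture frame. The two full-height stiles are 301 mm tall; the top rail sits at z = 243 and is 58 mm tall, so the border above the opening is 301 − 243 = 58 mm, matching the stile x-width.


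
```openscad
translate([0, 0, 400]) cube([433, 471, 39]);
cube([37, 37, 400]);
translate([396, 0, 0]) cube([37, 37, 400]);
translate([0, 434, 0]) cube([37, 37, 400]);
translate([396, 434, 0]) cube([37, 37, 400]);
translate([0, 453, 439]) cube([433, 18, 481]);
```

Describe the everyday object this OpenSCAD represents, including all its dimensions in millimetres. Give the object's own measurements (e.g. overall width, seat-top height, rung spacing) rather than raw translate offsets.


A chair. The seat is a 433×471×39 mm slab with its top at z = 439 mm, on four 37×37 mm corner legs (flush with the seat edges, standing on z = 0). A flat backrest 18 mm thick, 481 mm tall, spans the full seat width and rises from the seat top along its +y edge, rear face flush with the rear of the seat.


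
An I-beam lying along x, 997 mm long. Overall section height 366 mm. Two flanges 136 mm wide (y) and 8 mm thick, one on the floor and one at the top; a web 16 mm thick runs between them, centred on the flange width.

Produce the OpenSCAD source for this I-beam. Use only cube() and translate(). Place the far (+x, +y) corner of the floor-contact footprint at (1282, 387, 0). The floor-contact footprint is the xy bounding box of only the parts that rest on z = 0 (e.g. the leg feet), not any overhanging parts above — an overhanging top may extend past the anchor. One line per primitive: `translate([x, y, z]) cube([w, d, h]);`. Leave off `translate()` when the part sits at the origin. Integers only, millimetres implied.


translate([285, 251, 0]) cube([997, 136, 8]);
translate([285, 311, 8]) cube([997, 16, 350]);
translate([285, 251, 358]) cube([997, 136, 8]);


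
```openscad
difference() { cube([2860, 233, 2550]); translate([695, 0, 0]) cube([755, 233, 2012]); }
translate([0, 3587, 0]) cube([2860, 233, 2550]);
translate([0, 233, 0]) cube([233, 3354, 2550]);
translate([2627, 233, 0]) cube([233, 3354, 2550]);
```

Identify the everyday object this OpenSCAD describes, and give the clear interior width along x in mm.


A single room. The interior width is 2394 mm.

Four walls enclosing a rectangle with a door in the front wall — a room. Outside width 2860 minus two 233 mm walls gives 2394 mm.


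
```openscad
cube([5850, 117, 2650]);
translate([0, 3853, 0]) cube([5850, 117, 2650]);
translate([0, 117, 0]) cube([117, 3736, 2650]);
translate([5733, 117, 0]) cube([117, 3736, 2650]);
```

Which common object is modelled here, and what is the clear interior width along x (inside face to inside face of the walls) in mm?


A house (or room) frame. The interior width is 5616 mm.

Four 2650 mm walls enclosing a rectangle with no floor or roof — a room or house frame. Outside width is 5850 mm and wall thickness is 117 mm, so the interior width is 5850 − 2 × 117 = 5616 mm.


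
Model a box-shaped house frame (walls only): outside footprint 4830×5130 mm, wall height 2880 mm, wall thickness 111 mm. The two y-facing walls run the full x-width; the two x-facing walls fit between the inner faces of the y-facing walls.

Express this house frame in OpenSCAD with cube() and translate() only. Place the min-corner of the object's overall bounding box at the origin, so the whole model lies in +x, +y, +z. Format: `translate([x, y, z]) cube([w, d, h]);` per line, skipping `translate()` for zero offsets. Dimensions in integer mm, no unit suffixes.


cube([4830, 111, 2880]);
translate([0, 5019, 0]) cube([4830, 111, 2880]);
translate([0, 111, 0]) cube([111, 4908, 2880]);
translate([4719, 111, 0]) cube([111, 4908, 2880]);


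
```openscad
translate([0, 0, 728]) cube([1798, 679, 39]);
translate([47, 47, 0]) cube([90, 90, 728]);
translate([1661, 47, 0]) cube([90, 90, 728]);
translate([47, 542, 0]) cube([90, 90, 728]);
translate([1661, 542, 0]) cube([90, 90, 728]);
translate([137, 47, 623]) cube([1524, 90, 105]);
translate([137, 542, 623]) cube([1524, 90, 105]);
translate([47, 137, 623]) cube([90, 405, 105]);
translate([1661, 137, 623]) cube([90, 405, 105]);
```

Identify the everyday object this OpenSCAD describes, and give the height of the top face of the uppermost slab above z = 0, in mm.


A table. The table height is 767 mm.

A 1798×679×39 slab sits at z = 728 on four 90 mm square posts — a table. The top surface is at 728 + 39 = 767 mm.


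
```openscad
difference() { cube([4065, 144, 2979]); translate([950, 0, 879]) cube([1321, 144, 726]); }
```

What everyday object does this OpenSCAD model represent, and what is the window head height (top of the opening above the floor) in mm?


A wall with a window opening. The window head height is 1605 mm.

A wall with a rectangular opening subtracted — a window. Sill at z = 879, opening 726 mm tall, so the head is at 879 + 726 = 1605 mm.


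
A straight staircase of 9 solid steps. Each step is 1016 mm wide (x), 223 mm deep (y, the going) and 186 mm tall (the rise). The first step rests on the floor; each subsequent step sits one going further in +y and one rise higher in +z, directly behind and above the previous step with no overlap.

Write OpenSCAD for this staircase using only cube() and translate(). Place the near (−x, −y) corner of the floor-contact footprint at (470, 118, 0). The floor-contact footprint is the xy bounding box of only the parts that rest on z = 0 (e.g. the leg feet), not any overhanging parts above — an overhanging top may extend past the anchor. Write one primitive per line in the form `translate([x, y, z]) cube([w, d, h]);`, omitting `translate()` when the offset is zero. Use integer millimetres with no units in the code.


translate([470, 118, 0]) cube([1016, 223, 186]);
translate([470, 341, 186]) cube([1016, 223, 186]);
translate([470, 564, 372]) cube([1016, 223, 186]);
translate([470, 787, 558]) cube([1016, 223, 186]);
translate([470, 1010, 744]) cube([1016, 223, 186]);
translate([470, 1233, 930]) cube([1016, 223, 186]);
translate([470, 1456, 1116]) cube([1016, 223, 186]);
translate([470, 1679, 1302]) cube([1016, 223, 186]);
translate([470, 1902, 1488]) cube([1016, 223, 186]);


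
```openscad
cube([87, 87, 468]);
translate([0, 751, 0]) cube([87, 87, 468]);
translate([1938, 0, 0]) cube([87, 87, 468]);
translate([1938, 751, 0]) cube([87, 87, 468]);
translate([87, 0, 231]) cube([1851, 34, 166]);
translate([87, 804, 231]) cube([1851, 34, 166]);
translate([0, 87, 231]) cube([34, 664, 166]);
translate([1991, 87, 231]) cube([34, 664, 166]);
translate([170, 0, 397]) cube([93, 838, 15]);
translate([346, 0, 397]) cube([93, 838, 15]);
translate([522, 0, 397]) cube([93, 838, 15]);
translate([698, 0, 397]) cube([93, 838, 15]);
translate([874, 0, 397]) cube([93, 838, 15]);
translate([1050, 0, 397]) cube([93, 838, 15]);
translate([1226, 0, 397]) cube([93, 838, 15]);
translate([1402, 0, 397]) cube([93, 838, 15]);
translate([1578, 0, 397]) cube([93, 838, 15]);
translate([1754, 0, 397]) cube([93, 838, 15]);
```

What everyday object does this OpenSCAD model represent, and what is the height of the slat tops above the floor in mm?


A bed frame. The slat-top height is 412 mm.

Four posts, four rails, and a row of slats — a bed frame. Slats sit on the rails at z = 231 + 166 = 397; with slat thickness 15, the top is 412 mm.


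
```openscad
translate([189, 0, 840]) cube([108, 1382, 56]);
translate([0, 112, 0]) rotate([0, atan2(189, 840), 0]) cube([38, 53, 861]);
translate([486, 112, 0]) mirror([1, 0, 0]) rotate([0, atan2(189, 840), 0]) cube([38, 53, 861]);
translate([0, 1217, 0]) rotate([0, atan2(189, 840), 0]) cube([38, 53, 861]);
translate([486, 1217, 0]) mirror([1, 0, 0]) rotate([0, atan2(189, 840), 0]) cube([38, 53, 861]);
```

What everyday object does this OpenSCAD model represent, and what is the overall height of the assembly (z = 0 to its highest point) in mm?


A sawhorse. The overall height is 896 mm.

A beam across two mirrored pairs of raked legs — a sawhorse. The beam's underside is at z = 840 (matching the legs' vertical rise in atan2(189, 840)) and the beam is 56 mm tall, so its top is at 840 + 56 = 896 mm. The raked legs top out at the beam's underside, so that is the highest point.


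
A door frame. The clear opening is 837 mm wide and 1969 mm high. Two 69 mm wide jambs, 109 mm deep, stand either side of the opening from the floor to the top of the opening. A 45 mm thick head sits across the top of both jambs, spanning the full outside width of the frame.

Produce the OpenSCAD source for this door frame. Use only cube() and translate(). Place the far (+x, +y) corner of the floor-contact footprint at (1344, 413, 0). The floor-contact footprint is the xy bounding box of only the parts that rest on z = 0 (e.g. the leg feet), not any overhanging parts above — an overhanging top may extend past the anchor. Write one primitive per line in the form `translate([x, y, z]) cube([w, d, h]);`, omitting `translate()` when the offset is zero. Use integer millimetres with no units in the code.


translate([369, 304, 0]) cube([69, 109, 1969]);
translate([1275, 304, 0]) cube([69, 109, 1969]);
translate([369, 304, 1969]) cube([975, 109, 45]);


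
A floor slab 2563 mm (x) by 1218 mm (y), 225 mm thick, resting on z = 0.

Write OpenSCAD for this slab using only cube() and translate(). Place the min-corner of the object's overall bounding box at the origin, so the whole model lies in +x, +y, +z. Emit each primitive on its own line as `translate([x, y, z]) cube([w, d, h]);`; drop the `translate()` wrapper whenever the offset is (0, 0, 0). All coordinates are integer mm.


cube([2563, 1218, 225]);


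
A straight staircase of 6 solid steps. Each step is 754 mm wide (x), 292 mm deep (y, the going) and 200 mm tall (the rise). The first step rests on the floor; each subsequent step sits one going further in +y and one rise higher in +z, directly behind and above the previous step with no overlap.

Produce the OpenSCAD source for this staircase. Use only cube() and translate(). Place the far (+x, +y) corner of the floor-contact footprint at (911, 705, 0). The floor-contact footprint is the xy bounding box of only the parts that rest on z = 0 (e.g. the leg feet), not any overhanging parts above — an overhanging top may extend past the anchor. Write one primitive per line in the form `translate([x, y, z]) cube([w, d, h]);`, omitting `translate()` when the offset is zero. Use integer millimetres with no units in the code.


translate([157, 413, 0]) cube([754, 292, 200]);
translate([157, 705, 200]) cube([754, 292, 200]);
translate([157, 997, 400]) cube([754, 292, 200]);
translate([157, 1289, 600]) cube([754, 292, 200]);
translate([157, 1581, 800]) cube([754, 292, 200]);
translate([157, 1873, 1000]) cube([754, 292, 200]);


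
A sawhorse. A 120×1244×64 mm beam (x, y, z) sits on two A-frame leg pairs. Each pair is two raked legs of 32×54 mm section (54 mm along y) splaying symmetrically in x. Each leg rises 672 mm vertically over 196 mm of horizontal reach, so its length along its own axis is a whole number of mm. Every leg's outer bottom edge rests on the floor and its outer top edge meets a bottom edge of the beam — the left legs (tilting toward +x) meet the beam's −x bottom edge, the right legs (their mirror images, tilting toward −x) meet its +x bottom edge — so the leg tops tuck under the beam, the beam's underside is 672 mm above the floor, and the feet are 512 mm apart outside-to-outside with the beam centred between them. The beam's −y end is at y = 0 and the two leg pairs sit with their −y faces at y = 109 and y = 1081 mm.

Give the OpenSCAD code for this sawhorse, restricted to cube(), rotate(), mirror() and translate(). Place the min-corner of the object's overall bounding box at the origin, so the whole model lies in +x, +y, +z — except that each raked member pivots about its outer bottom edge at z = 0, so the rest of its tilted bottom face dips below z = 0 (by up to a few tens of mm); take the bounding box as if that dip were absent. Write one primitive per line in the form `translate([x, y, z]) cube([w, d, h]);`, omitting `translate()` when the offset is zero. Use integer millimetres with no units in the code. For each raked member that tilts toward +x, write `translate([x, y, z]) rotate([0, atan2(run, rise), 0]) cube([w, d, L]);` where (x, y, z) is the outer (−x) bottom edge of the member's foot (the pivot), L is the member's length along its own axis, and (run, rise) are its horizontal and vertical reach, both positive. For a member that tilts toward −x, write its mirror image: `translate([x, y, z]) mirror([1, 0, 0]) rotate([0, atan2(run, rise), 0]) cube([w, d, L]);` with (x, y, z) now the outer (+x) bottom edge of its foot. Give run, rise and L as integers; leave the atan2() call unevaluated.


translate([196, 0, 672]) cube([120, 1244, 64]);
translate([0, 109, 0]) rotate([0, atan2(196, 672), 0]) cube([32, 54, 700]);
translate([512, 109, 0]) mirror([1, 0, 0]) rotate([0, atan2(196, 672), 0]) cube([32, 54, 700]);
translate([0, 1081, 0]) rotate([0, atan2(196, 672), 0]) cube([32, 54, 700]);
translate([512, 1081, 0]) mirror([1, 0, 0]) rotate([0, atan2(196, 672), 0]) cube([32, 54, 700]);


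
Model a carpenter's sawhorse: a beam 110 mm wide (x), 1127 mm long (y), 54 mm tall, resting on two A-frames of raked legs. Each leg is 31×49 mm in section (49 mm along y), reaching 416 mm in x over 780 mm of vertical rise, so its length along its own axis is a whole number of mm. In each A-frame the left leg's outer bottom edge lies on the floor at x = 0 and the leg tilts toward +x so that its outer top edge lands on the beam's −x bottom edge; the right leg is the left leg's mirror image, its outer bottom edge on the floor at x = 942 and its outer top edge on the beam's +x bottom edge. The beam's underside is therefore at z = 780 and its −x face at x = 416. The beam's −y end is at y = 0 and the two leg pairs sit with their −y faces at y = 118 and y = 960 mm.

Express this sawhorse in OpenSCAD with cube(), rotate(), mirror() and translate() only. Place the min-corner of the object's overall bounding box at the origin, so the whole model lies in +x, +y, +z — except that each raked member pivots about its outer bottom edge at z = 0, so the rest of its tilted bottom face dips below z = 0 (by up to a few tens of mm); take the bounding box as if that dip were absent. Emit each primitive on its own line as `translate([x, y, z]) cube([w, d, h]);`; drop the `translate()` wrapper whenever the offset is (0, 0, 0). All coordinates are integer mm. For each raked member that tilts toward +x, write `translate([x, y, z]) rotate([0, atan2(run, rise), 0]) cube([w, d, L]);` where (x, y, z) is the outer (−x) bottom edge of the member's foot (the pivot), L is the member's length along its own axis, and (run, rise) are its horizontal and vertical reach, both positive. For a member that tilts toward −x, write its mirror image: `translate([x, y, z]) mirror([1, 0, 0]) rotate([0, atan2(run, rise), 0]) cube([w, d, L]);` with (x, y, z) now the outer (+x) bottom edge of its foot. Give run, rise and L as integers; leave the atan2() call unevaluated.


translate([416, 0, 780]) cube([110, 1127, 54]);
translate([0, 118, 0]) rotate([0, atan2(416, 780), 0]) cube([31, 49, 884]);
translate([942, 118, 0]) mirror([1, 0, 0]) rotate([0, atan2(416, 780), 0]) cube([31, 49, 884]);
translate([0, 960, 0]) rotate([0, atan2(416, 780), 0]) cube([31, 49, 884]);
translate([942, 960, 0]) mirror([1, 0, 0]) rotate([0, atan2(416, 780), 0]) cube([31, 49, 884]);


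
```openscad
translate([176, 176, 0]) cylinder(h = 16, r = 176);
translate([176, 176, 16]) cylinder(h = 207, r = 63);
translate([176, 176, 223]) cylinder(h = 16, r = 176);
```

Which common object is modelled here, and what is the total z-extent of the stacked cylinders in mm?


A spool. The overall height is 239 mm.

Three coaxial cylinders, large–small–large — a spool. Two 16 mm flanges and a 207 mm core give 16 + 207 + 16 = 239 mm.


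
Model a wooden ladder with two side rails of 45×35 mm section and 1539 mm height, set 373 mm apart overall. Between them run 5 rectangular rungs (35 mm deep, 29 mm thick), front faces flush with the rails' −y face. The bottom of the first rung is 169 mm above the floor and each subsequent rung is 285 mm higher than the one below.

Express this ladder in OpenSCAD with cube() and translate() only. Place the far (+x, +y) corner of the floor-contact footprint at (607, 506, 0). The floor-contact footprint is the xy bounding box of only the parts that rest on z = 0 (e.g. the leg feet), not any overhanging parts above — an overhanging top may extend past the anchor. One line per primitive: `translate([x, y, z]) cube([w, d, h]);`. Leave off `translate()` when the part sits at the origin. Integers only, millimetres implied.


translate([234, 471, 0]) cube([45, 35, 1539]);
translate([562, 471, 0]) cube([45, 35, 1539]);
translate([279, 471, 169]) cube([283, 35, 29]);
translate([279, 471, 454]) cube([283, 35, 29]);
translate([279, 471, 739]) cube([283, 35, 29]);
translate([279, 471, 1024]) cube([283, 35, 29]);
translate([279, 471, 1309]) cube([283, 35, 29]);


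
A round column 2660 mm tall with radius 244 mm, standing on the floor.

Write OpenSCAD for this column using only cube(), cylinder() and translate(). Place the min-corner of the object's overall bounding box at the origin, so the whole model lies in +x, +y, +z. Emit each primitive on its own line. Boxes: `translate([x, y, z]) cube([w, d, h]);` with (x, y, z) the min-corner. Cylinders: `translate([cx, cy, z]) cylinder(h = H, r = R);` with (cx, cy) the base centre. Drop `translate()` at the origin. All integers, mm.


translate([244, 244, 0]) cylinder(h = 2660, r = 244);


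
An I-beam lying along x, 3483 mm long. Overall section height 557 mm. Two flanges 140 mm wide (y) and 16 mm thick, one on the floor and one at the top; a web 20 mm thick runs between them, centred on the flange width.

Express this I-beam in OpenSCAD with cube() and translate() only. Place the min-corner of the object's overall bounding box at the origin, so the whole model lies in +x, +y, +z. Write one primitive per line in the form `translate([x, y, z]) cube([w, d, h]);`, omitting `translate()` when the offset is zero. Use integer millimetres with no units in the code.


cube([3483, 140, 16]);
translate([0, 60, 16]) cube([3483, 20, 525]);
translate([0, 0, 541]) cube([3483, 140, 16]);


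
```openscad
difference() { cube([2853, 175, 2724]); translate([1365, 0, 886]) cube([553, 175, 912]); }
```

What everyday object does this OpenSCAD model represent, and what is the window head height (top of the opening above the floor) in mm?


A wall with a window opening. The window head height is 1798 mm.

A wall with a rectangular opening subtracted — a window. Sill at z = 886, opening 912 mm tall, so the head is at 886 + 912 = 1798 mm.


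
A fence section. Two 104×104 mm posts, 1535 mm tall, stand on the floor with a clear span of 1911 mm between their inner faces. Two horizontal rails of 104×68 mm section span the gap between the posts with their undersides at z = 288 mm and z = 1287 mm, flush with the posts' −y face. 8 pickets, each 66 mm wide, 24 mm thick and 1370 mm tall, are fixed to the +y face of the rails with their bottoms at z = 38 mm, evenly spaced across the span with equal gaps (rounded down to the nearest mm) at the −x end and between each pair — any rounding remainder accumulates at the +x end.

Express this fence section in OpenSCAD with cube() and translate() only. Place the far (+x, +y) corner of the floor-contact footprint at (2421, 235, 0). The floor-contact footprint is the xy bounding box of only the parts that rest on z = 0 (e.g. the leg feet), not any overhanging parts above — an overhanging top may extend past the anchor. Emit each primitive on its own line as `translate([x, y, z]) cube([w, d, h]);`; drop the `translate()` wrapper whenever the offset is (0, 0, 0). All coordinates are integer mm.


translate([302, 131, 0]) cube([104, 104, 1535]);
translate([2317, 131, 0]) cube([104, 104, 1535]);
translate([406, 131, 288]) cube([1911, 104, 68]);
translate([406, 131, 1287]) cube([1911, 104, 68]);
translate([559, 235, 38]) cube([66, 24, 1370]);
translate([778, 235, 38]) cube([66, 24, 1370]);
translate([997, 235, 38]) cube([66, 24, 1370]);
translate([1216, 235, 38]) cube([66, 24, 1370]);
translate([1435, 235, 38]) cube([66, 24, 1370]);
translate([1654, 235, 38]) cube([66, 24, 1370]);
translate([1873, 235, 38]) cube([66, 24, 1370]);
translate([2092, 235, 38]) cube([66, 24, 1370]);
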